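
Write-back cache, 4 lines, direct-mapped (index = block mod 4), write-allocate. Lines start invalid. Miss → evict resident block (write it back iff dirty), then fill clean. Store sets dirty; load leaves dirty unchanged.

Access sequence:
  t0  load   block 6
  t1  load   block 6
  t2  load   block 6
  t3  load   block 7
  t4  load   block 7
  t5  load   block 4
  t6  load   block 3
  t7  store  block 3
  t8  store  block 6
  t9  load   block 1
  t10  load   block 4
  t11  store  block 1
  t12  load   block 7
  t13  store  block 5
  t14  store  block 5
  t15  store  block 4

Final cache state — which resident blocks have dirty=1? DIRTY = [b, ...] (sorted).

DIRTY = [4, 5, 6]

  0 | R B6 → L2 miss [-]
  1 | R B6 → L2 hit [-]
  2 | R B6 → L2 hit [-]
  3 | R B7 → L3 miss [-]
  4 | R B7 → L3 hit [-]
  5 | R B4 → L0 miss [-]
  6 | R B3 → L3 miss [-]
  7 | W B3 → L3 hit [D]
  8 | W B6 → L2 hit [D]
  9 | R B1 → L1 miss [-]
  10 | R B4 → L0 hit [-]
  11 | W B1 → L1 hit [D]
  12 | R B7 → L3 miss wb→B3 [-]
  13 | W B5 → L1 miss wb→B1 [D]
  14 | W B5 → L1 hit [D]
  15 | W B4 → L0 hit [D]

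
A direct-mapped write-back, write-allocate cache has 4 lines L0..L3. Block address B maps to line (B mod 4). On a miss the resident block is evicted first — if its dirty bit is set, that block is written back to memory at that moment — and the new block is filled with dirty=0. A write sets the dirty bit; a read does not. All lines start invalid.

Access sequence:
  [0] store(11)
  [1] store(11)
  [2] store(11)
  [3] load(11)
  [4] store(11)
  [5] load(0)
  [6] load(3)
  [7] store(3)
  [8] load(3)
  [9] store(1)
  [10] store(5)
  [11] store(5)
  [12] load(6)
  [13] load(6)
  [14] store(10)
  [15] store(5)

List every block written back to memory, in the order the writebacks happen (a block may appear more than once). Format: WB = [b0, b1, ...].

0: W B11 → L3 miss [D]
1: W B11 → L3 hit [D]
2: W B11 → L3 hit [D]
3: R B11 → L3 hit [D]
4: W B11 → L3 hit [D]
5: R B0 → L0 miss [-]
6: R B3 → L3 miss wb→B11 [-]
7: W B3 → L3 hit [D]
8: R B3 → L3 hit [D]
9: W B1 → L1 miss [D]
10: W B5 → L1 miss wb→B1 [D]
11: W B5 → L1 hit [D]
12: R B6 → L2 miss [-]
13: R B6 → L2 hit [-]
14: W B10 → L2 miss [D]
15: W B5 → L1 hit [D]

WB = [11, 1]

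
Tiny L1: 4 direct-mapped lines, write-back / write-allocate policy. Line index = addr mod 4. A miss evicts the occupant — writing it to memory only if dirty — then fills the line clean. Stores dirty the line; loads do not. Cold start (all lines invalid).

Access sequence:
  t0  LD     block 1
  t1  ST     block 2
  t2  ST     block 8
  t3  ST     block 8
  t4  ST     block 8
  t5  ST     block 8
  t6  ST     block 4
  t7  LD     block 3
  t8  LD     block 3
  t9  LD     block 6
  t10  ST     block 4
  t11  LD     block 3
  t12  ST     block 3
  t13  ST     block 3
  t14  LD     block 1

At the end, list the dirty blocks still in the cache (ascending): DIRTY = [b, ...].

  0 | R B1 → L1 miss [-]
  1 | W B2 → L2 miss [D]
  2 | W B8 → L0 miss [D]
  3 | W B8 → L0 hit [D]
  4 | W B8 → L0 hit [D]
  5 | W B8 → L0 hit [D]
  6 | W B4 → L0 miss wb→B8 [D]
  7 | R B3 → L3 miss [-]
  8 | R B3 → L3 hit [-]
  9 | R B6 → L2 miss wb→B2 [-]
  10 | W B4 → L0 hit [D]
  11 | R B3 → L3 hit [-]
  12 | W B3 → L3 hit [D]
  13 | W B3 → L3 hit [D]
  14 | R B1 → L1 hit [-]

DIRTY = [3, 4]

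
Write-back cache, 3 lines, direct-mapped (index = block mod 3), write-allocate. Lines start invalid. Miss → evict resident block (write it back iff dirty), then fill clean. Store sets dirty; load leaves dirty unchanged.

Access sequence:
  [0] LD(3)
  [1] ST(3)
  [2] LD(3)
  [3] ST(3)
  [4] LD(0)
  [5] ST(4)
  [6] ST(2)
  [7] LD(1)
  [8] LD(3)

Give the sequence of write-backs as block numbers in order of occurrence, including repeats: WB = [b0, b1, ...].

WB = [3, 4]

0: R B3 -> L0 miss  d=-]
1: W B3 -> L0 hit  d=D]
2: R B3 -> L0 hit  d=D]
3: W B3 -> L0 hit  d=D]
4: R B0 -> L0 miss wb->B3  d=-]
5: W B4 -> L1 miss  d=D]
6: W B2 -> L2 miss  d=D]
7: R B1 -> L1 miss wb->B4  d=-]
8: R B3 -> L0 miss  d=-]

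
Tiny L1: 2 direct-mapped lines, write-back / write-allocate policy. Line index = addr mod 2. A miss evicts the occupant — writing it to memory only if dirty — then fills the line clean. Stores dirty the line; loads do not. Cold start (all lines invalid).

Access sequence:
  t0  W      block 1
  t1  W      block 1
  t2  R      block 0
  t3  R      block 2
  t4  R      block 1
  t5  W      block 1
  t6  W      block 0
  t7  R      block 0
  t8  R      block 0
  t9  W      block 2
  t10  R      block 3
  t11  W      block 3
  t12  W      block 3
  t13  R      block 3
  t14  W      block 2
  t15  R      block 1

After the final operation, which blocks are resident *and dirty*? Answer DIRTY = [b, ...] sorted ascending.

0: W B1 -> L1 miss  d=D]
1: W B1 -> L1 hit  d=D]
2: R B0 -> L0 miss  d=-]
3: R B2 -> L0 miss  d=-]
4: R B1 -> L1 hit  d=D]
5: W B1 -> L1 hit  d=D]
6: W B0 -> L0 miss  d=D]
7: R B0 -> L0 hit  d=D]
8: R B0 -> L0 hit  d=D]
9: W B2 -> L0 miss wb->B0  d=D]
10: R B3 -> L1 miss wb->B1  d=-]
11: W B3 -> L1 hit  d=D]
12: W B3 -> L1 hit  d=D]
13: R B3 -> L1 hit  d=D]
14: W B2 -> L0 hit  d=D]
15: R B1 -> L1 miss wb->B3  d=-]

DIRTY = [2]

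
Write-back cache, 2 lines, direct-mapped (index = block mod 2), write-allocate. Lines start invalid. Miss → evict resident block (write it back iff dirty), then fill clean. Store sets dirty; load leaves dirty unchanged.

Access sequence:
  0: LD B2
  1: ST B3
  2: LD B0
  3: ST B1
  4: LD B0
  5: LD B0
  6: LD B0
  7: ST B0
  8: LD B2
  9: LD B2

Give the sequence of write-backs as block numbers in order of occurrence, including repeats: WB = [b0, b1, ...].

WB = [3, 0]

0: R B2 -> L0 miss  d=-]
1: W B3 -> L1 miss  d=D]
2: R B0 -> L0 miss  d=-]
3: W B1 -> L1 miss wb->B3  d=D]
4: R B0 -> L0 hit  d=-]
5: R B0 -> L0 hit  d=-]
6: R B0 -> L0 hit  d=-]
7: W B0 -> L0 hit  d=D]
8: R B2 -> L0 miss wb->B0  d=-]
9: R B2 -> L0 hit  d=-]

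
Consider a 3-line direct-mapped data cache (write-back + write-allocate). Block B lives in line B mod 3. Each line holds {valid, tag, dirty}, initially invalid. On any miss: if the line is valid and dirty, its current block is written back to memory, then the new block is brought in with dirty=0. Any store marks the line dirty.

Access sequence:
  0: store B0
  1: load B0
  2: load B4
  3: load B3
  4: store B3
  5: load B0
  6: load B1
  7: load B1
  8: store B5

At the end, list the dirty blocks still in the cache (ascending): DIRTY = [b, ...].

DIRTY = [5]

  0 | W B0 → L0 miss [D]
  1 | R B0 → L0 hit [D]
  2 | R B4 → L1 miss [-]
  3 | R B3 → L0 miss wb→B0 [-]
  4 | W B3 → L0 hit [D]
  5 | R B0 → L0 miss wb→B3 [-]
  6 | R B1 → L1 miss [-]
  7 | R B1 → L1 hit [-]
  8 | W B5 → L2 miss [D]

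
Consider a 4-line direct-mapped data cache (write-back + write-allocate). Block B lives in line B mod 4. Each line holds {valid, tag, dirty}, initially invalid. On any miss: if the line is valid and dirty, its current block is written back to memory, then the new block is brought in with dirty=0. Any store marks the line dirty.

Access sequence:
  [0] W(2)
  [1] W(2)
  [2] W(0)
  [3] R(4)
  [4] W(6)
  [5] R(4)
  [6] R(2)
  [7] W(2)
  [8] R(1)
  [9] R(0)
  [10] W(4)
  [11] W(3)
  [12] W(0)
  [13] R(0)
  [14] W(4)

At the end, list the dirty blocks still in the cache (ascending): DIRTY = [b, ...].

  0 | W B2 → L2 miss [D]
  1 | W B2 → L2 hit [D]
  2 | W B0 → L0 miss [D]
  3 | R B4 → L0 miss wb→B0 [-]
  4 | W B6 → L2 miss wb→B2 [D]
  5 | R B4 → L0 hit [-]
  6 | R B2 → L2 miss wb→B6 [-]
  7 | W B2 → L2 hit [D]
  8 | R B1 → L1 miss [-]
  9 | R B0 → L0 miss [-]
  10 | W B4 → L0 miss [D]
  11 | W B3 → L3 miss [D]
  12 | W B0 → L0 miss wb→B4 [D]
  13 | R B0 → L0 hit [D]
  14 | W B4 → L0 miss wb→B0 [D]

DIRTY = [2, 3, 4]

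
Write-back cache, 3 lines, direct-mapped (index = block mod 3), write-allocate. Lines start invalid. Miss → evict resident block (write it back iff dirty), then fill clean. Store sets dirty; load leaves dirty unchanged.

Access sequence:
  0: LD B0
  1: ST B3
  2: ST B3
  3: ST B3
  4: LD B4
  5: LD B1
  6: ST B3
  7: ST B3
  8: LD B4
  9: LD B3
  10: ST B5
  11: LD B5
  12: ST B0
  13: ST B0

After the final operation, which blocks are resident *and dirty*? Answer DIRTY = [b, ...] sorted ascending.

0: R B0 -> L0 miss  d=-]
1: W B3 -> L0 miss  d=D]
2: W B3 -> L0 hit  d=D]
3: W B3 -> L0 hit  d=D]
4: R B4 -> L1 miss  d=-]
5: R B1 -> L1 miss  d=-]
6: W B3 -> L0 hit  d=D]
7: W B3 -> L0 hit  d=D]
8: R B4 -> L1 miss  d=-]
9: R B3 -> L0 hit  d=D]
10: W B5 -> L2 miss  d=D]
11: R B5 -> L2 hit  d=D]
12: W B0 -> L0 miss wb->B3  d=D]
13: W B0 -> L0 hit  d=D]

DIRTY = [0, 5]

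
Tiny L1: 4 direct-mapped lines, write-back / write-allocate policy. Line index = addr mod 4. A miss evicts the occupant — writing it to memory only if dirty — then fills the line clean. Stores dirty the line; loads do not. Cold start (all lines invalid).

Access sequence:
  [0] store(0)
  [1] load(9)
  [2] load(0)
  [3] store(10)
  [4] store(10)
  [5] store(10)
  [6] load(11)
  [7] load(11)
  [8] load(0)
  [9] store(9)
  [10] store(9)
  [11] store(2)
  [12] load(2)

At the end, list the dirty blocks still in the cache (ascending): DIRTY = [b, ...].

DIRTY = [0, 2, 9]

0: W B0 → L0 miss [D]
1: R B9 → L1 miss [-]
2: R B0 → L0 hit [D]
3: W B10 → L2 miss [D]
4: W B10 → L2 hit [D]
5: W B10 → L2 hit [D]
6: R B11 → L3 miss [-]
7: R B11 → L3 hit [-]
8: R B0 → L0 hit [D]
9: W B9 → L1 hit [D]
10: W B9 → L1 hit [D]
11: W B2 → L2 miss wb→B10 [D]
12: R B2 → L2 hit [D]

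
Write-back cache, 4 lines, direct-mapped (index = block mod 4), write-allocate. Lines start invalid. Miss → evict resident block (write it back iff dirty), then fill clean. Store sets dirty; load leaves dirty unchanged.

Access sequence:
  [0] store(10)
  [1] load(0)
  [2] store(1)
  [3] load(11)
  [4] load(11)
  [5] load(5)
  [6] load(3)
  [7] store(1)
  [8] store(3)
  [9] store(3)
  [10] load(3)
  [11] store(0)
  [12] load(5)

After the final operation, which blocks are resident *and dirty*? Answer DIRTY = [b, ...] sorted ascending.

0: W B10 → L2 miss [D]
1: R B0 → L0 miss [-]
2: W B1 → L1 miss [D]
3: R B11 → L3 miss [-]
4: R B11 → L3 hit [-]
5: R B5 → L1 miss wb→B1 [-]
6: R B3 → L3 miss [-]
7: W B1 → L1 miss [D]
8: W B3 → L3 hit [D]
9: W B3 → L3 hit [D]
10: R B3 → L3 hit [D]
11: W B0 → L0 hit [D]
12: R B5 → L1 miss wb→B1 [-]

DIRTY = [0, 3, 10]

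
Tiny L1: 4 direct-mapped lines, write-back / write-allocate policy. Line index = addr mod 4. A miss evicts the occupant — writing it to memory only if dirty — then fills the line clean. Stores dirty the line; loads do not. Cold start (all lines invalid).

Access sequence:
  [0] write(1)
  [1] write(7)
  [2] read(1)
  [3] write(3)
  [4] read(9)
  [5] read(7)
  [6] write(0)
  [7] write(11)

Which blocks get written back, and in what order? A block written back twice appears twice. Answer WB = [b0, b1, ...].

WB = [7, 1, 3]

0: W B1 → L1 miss [D]
1: W B7 → L3 miss [D]
2: R B1 → L1 hit [D]
3: W B3 → L3 miss wb→B7 [D]
4: R B9 → L1 miss wb→B1 [-]
5: R B7 → L3 miss wb→B3 [-]
6: W B0 → L0 miss [D]
7: W B11 → L3 miss [D]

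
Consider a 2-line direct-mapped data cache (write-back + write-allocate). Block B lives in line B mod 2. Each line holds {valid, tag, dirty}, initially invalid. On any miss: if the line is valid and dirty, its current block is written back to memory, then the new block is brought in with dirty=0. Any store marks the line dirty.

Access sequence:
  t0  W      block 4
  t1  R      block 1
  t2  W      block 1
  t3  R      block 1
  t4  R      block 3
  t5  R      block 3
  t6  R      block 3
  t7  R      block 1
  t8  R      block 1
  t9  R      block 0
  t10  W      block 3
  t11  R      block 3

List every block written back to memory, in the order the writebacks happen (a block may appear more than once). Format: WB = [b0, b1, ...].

WB = [1, 4]

0: W B4 → L0 miss [D]
1: R B1 → L1 miss [-]
2: W B1 → L1 hit [D]
3: R B1 → L1 hit [D]
4: R B3 → L1 miss wb→B1 [-]
5: R B3 → L1 hit [-]
6: R B3 → L1 hit [-]
7: R B1 → L1 miss [-]
8: R B1 → L1 hit [-]
9: R B0 → L0 miss wb→B4 [-]
10: W B3 → L1 miss [D]
11: R B3 → L1 hit [D]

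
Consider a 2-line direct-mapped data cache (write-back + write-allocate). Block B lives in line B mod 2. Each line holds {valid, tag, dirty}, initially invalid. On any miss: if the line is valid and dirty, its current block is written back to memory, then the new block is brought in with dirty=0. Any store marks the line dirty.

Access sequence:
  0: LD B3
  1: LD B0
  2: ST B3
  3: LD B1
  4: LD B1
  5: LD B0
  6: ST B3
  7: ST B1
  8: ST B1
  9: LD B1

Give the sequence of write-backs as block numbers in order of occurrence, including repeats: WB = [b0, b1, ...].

WB = [3, 3]

0: R B3 -> L1 miss  d=-]
1: R B0 -> L0 miss  d=-]
2: W B3 -> L1 hit  d=D]
3: R B1 -> L1 miss wb->B3  d=-]
4: R B1 -> L1 hit  d=-]
5: R B0 -> L0 hit  d=-]
6: W B3 -> L1 miss  d=D]
7: W B1 -> L1 miss wb->B3  d=D]
8: W B1 -> L1 hit  d=D]
9: R B1 -> L1 hit  d=D]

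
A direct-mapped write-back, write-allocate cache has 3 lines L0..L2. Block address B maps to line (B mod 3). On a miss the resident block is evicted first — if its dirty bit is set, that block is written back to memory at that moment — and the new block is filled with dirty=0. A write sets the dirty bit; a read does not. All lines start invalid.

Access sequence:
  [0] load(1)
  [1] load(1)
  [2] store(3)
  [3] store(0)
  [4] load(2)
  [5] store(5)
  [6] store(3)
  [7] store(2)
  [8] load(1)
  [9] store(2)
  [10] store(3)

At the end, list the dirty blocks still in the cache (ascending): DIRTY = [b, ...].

0: R B1 → L1 miss [-]
1: R B1 → L1 hit [-]
2: W B3 → L0 miss [D]
3: W B0 → L0 miss wb→B3 [D]
4: R B2 → L2 miss [-]
5: W B5 → L2 miss [D]
6: W B3 → L0 miss wb→B0 [D]
7: W B2 → L2 miss wb→B5 [D]
8: R B1 → L1 hit [-]
9: W B2 → L2 hit [D]
10: W B3 → L0 hit [D]

DIRTY = [2, 3]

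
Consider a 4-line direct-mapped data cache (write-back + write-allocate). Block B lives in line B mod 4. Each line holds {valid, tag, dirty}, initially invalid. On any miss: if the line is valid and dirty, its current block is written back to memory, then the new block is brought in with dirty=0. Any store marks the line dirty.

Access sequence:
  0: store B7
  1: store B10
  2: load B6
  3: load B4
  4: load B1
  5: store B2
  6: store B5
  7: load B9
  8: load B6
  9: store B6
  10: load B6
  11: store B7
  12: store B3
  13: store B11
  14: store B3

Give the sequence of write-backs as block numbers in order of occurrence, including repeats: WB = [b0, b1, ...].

WB = [10, 5, 2, 7, 3, 11]

  0 | W B7 → L3 miss [D]
  1 | W B10 → L2 miss [D]
  2 | R B6 → L2 miss wb→B10 [-]
  3 | R B4 → L0 miss [-]
  4 | R B1 → L1 miss [-]
  5 | W B2 → L2 miss [D]
  6 | W B5 → L1 miss [D]
  7 | R B9 → L1 miss wb→B5 [-]
  8 | R B6 → L2 miss wb→B2 [-]
  9 | W B6 → L2 hit [D]
  10 | R B6 → L2 hit [D]
  11 | W B7 → L3 hit [D]
  12 | W B3 → L3 miss wb→B7 [D]
  13 | W B11 → L3 miss wb→B3 [D]
  14 | W B3 → L3 miss wb→B11 [D]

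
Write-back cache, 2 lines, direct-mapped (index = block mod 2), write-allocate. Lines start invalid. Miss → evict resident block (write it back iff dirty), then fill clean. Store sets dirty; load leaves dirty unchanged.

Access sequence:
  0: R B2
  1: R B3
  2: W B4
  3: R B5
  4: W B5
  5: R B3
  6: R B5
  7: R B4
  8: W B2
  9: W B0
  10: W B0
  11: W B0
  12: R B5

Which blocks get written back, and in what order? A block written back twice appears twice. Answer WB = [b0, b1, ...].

  0 | R B2 → L0 miss [-]
  1 | R B3 → L1 miss [-]
  2 | W B4 → L0 miss [D]
  3 | R B5 → L1 miss [-]
  4 | W B5 → L1 hit [D]
  5 | R B3 → L1 miss wb→B5 [-]
  6 | R B5 → L1 miss [-]
  7 | R B4 → L0 hit [D]
  8 | W B2 → L0 miss wb→B4 [D]
  9 | W B0 → L0 miss wb→B2 [D]
  10 | W B0 → L0 hit [D]
  11 | W B0 → L0 hit [D]
  12 | R B5 → L1 hit [-]

WB = [5, 4, 2]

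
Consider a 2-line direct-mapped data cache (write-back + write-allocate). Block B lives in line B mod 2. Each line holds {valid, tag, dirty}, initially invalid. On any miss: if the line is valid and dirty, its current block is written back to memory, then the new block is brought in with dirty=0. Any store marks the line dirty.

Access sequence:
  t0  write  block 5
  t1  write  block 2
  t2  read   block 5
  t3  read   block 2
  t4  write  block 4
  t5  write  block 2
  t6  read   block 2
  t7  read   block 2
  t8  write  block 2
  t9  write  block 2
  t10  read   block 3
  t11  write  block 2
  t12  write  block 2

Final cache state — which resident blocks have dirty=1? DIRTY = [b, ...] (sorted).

0: W B5 → L1 miss [D]
1: W B2 → L0 miss [D]
2: R B5 → L1 hit [D]
3: R B2 → L0 hit [D]
4: W B4 → L0 miss wb→B2 [D]
5: W B2 → L0 miss wb→B4 [D]
6: R B2 → L0 hit [D]
7: R B2 → L0 hit [D]
8: W B2 → L0 hit [D]
9: W B2 → L0 hit [D]
10: R B3 → L1 miss wb→B5 [-]
11: W B2 → L0 hit [D]
12: W B2 → L0 hit [D]

DIRTY = [2]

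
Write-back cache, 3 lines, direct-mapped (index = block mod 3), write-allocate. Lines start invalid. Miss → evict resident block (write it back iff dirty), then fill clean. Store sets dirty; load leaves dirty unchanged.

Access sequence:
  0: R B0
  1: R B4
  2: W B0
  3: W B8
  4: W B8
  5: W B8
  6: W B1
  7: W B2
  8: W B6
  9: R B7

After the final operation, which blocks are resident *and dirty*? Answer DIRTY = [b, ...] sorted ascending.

DIRTY = [2, 6]

  0 | R B0 → L0 miss [-]
  1 | R B4 → L1 miss [-]
  2 | W B0 → L0 hit [D]
  3 | W B8 → L2 miss [D]
  4 | W B8 → L2 hit [D]
  5 | W B8 → L2 hit [D]
  6 | W B1 → L1 miss [D]
  7 | W B2 → L2 miss wb→B8 [D]
  8 | W B6 → L0 miss wb→B0 [D]
  9 | R B7 → L1 miss wb→B1 [-]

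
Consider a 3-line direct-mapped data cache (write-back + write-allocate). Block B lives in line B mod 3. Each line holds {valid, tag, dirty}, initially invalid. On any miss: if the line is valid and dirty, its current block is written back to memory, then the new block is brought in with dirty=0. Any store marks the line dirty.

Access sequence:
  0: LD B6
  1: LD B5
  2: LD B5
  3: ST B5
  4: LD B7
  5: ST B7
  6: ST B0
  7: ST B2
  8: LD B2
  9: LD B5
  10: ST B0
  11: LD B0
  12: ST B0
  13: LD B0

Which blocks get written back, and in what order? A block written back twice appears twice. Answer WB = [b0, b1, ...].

  0 | R B6 → L0 miss [-]
  1 | R B5 → L2 miss [-]
  2 | R B5 → L2 hit [-]
  3 | W B5 → L2 hit [D]
  4 | R B7 → L1 miss [-]
  5 | W B7 → L1 hit [D]
  6 | W B0 → L0 miss [D]
  7 | W B2 → L2 miss wb→B5 [D]
  8 | R B2 → L2 hit [D]
  9 | R B5 → L2 miss wb→B2 [-]
  10 | W B0 → L0 hit [D]
  11 | R B0 → L0 hit [D]
  12 | W B0 → L0 hit [D]
  13 | R B0 → L0 hit [D]

WB = [5, 2]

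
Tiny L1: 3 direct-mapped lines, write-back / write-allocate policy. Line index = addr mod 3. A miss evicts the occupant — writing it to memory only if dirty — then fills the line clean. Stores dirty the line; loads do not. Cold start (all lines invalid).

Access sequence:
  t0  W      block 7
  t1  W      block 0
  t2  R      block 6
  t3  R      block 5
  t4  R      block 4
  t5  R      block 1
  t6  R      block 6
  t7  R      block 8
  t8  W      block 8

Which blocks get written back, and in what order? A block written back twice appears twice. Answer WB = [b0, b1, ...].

WB = [0, 7]

0: W B7 -> L1 miss  d=D]
1: W B0 -> L0 miss  d=D]
2: R B6 -> L0 miss wb->B0  d=-]
3: R B5 -> L2 miss  d=-]
4: R B4 -> L1 miss wb->B7  d=-]
5: R B1 -> L1 miss  d=-]
6: R B6 -> L0 hit  d=-]
7: R B8 -> L2 miss  d=-]
8: W B8 -> L2 hit  d=D]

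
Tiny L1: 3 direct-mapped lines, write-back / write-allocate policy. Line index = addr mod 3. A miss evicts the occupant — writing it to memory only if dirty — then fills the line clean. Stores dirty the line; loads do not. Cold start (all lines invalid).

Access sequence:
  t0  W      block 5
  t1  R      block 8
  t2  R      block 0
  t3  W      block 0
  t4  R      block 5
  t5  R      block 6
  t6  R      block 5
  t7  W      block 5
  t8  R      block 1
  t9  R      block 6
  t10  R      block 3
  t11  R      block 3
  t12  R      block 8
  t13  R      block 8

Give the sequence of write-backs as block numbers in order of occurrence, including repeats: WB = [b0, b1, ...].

WB = [5, 0, 5]

0: W B5 -> L2 miss  d=D]
1: R B8 -> L2 miss wb->B5  d=-]
2: R B0 -> L0 miss  d=-]
3: W B0 -> L0 hit  d=D]
4: R B5 -> L2 miss  d=-]
5: R B6 -> L0 miss wb->B0  d=-]
6: R B5 -> L2 hit  d=-]
7: W B5 -> L2 hit  d=D]
8: R B1 -> L1 miss  d=-]
9: R B6 -> L0 hit  d=-]
10: R B3 -> L0 miss  d=-]
11: R B3 -> L0 hit  d=-]
12: R B8 -> L2 miss wb->B5  d=-]
13: R B8 -> L2 hit  d=-]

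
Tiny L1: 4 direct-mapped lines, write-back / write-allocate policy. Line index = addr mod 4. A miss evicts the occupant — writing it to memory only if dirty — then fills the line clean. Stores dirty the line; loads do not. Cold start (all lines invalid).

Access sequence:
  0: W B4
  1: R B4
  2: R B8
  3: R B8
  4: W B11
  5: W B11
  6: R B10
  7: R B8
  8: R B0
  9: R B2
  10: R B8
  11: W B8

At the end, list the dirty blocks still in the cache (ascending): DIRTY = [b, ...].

DIRTY = [8, 11]

0: W B4 -> L0 miss  d=D]
1: R B4 -> L0 hit  d=D]
2: R B8 -> L0 miss wb->B4  d=-]
3: R B8 -> L0 hit  d=-]
4: W B11 -> L3 miss  d=D]
5: W B11 -> L3 hit  d=D]
6: R B10 -> L2 miss  d=-]
7: R B8 -> L0 hit  d=-]
8: R B0 -> L0 miss  d=-]
9: R B2 -> L2 miss  d=-]
10: R B8 -> L0 miss  d=-]
11: W B8 -> L0 hit  d=D]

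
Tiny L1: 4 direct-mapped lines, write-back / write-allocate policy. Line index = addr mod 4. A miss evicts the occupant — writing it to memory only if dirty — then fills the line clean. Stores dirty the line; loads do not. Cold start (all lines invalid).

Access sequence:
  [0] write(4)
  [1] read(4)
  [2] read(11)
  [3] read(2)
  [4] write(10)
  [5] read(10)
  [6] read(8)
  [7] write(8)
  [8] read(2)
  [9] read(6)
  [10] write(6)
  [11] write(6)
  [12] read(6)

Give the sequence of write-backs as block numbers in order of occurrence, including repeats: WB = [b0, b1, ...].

  0 | W B4 → L0 miss [D]
  1 | R B4 → L0 hit [D]
  2 | R B11 → L3 miss [-]
  3 | R B2 → L2 miss [-]
  4 | W B10 → L2 miss [D]
  5 | R B10 → L2 hit [D]
  6 | R B8 → L0 miss wb→B4 [-]
  7 | W B8 → L0 hit [D]
  8 | R B2 → L2 miss wb→B10 [-]
  9 | R B6 → L2 miss [-]
  10 | W B6 → L2 hit [D]
  11 | W B6 → L2 hit [D]
  12 | R B6 → L2 hit [D]

WB = [4, 10]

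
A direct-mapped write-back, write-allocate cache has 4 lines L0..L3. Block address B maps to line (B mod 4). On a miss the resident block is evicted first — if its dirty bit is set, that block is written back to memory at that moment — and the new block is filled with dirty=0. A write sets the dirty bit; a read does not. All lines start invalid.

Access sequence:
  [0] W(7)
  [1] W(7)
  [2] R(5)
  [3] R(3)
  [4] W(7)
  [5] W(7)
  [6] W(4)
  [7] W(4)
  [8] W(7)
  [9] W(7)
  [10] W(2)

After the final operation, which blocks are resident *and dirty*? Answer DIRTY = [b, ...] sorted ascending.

0: W B7 -> L3 miss  d=D]
1: W B7 -> L3 hit  d=D]
2: R B5 -> L1 miss  d=-]
3: R B3 -> L3 miss wb->B7  d=-]
4: W B7 -> L3 miss  d=D]
5: W B7 -> L3 hit  d=D]
6: W B4 -> L0 miss  d=D]
7: W B4 -> L0 hit  d=D]
8: W B7 -> L3 hit  d=D]
9: W B7 -> L3 hit  d=D]
10: W B2 -> L2 miss  d=D]

DIRTY = [2, 4, 7]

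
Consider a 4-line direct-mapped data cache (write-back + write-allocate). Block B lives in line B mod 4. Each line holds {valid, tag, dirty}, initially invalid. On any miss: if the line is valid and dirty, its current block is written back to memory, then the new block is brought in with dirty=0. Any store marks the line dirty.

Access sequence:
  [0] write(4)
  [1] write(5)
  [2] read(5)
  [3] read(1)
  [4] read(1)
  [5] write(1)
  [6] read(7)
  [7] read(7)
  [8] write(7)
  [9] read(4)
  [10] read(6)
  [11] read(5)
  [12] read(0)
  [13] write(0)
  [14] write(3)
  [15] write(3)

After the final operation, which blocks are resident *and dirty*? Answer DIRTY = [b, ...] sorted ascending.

  0 | W B4 → L0 miss [D]
  1 | W B5 → L1 miss [D]
  2 | R B5 → L1 hit [D]
  3 | R B1 → L1 miss wb→B5 [-]
  4 | R B1 → L1 hit [-]
  5 | W B1 → L1 hit [D]
  6 | R B7 → L3 miss [-]
  7 | R B7 → L3 hit [-]
  8 | W B7 → L3 hit [D]
  9 | R B4 → L0 hit [D]
  10 | R B6 → L2 miss [-]
  11 | R B5 → L1 miss wb→B1 [-]
  12 | R B0 → L0 miss wb→B4 [-]
  13 | W B0 → L0 hit [D]
  14 | W B3 → L3 miss wb→B7 [D]
  15 | W B3 → L3 hit [D]

DIRTY = [0, 3]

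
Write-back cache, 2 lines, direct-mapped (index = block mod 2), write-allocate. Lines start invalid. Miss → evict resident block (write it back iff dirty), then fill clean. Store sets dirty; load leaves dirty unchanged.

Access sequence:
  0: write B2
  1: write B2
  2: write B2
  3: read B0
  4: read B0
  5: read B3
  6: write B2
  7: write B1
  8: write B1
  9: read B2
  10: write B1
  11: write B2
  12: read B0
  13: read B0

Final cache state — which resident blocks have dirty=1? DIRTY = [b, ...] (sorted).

  0 | W B2 → L0 miss [D]
  1 | W B2 → L0 hit [D]
  2 | W B2 → L0 hit [D]
  3 | R B0 → L0 miss wb→B2 [-]
  4 | R B0 → L0 hit [-]
  5 | R B3 → L1 miss [-]
  6 | W B2 → L0 miss [D]
  7 | W B1 → L1 miss [D]
  8 | W B1 → L1 hit [D]
  9 | R B2 → L0 hit [D]
  10 | W B1 → L1 hit [D]
  11 | W B2 → L0 hit [D]
  12 | R B0 → L0 miss wb→B2 [-]
  13 | R B0 → L0 hit [-]

DIRTY = [1]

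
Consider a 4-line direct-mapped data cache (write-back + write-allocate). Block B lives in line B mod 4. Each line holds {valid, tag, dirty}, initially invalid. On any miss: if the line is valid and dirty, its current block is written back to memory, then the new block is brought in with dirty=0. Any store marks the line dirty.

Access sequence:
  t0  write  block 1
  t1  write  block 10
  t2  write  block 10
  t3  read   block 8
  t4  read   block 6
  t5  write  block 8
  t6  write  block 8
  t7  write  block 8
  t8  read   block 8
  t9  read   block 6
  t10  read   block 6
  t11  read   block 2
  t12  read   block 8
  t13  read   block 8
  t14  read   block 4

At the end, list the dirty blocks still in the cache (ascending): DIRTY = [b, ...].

  0 | W B1 → L1 miss [D]
  1 | W B10 → L2 miss [D]
  2 | W B10 → L2 hit [D]
  3 | R B8 → L0 miss [-]
  4 | R B6 → L2 miss wb→B10 [-]
  5 | W B8 → L0 hit [D]
  6 | W B8 → L0 hit [D]
  7 | W B8 → L0 hit [D]
  8 | R B8 → L0 hit [D]
  9 | R B6 → L2 hit [-]
  10 | R B6 → L2 hit [-]
  11 | R B2 → L2 miss [-]
  12 | R B8 → L0 hit [D]
  13 | R B8 → L0 hit [D]
  14 | R B4 → L0 miss wb→B8 [-]

DIRTY = [1]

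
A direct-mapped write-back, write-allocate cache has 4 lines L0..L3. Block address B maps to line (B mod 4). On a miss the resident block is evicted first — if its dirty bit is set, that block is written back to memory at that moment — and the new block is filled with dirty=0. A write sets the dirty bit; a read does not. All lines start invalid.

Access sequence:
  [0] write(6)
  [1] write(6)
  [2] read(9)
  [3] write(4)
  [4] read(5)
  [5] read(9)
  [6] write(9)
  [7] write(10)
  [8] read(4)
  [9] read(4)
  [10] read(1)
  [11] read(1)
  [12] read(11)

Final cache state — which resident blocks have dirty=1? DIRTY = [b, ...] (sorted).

0: W B6 -> L2 miss  d=D]
1: W B6 -> L2 hit  d=D]
2: R B9 -> L1 miss  d=-]
3: W B4 -> L0 miss  d=D]
4: R B5 -> L1 miss  d=-]
5: R B9 -> L1 miss  d=-]
6: W B9 -> L1 hit  d=D]
7: W B10 -> L2 miss wb->B6  d=D]
8: R B4 -> L0 hit  d=D]
9: R B4 -> L0 hit  d=D]
10: R B1 -> L1 miss wb->B9  d=-]
11: R B1 -> L1 hit  d=-]
12: R B11 -> L3 miss  d=-]

DIRTY = [4, 10]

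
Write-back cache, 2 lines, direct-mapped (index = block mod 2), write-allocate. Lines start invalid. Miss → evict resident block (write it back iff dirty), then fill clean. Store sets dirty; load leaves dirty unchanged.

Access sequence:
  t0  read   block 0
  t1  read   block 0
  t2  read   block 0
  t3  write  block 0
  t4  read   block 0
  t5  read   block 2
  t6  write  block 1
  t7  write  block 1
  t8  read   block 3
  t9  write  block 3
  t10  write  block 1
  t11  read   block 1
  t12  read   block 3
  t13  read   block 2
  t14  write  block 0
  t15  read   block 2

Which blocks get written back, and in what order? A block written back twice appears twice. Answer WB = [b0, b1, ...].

0: R B0 → L0 miss [-]
1: R B0 → L0 hit [-]
2: R B0 → L0 hit [-]
3: W B0 → L0 hit [D]
4: R B0 → L0 hit [D]
5: R B2 → L0 miss wb→B0 [-]
6: W B1 → L1 miss [D]
7: W B1 → L1 hit [D]
8: R B3 → L1 miss wb→B1 [-]
9: W B3 → L1 hit [D]
10: W B1 → L1 miss wb→B3 [D]
11: R B1 → L1 hit [D]
12: R B3 → L1 miss wb→B1 [-]
13: R B2 → L0 hit [-]
14: W B0 → L0 miss [D]
15: R B2 → L0 miss wb→B0 [-]

WB = [0, 1, 3, 1, 0]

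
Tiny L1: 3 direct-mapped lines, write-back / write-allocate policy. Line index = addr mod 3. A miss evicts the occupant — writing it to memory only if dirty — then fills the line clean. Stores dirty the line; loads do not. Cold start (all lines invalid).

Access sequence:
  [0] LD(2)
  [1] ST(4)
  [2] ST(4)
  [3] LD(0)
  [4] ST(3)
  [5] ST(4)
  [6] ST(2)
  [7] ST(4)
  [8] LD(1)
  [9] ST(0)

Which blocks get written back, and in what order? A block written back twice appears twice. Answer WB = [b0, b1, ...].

WB = [4, 3]

0: R B2 -> L2 miss  d=-]
1: W B4 -> L1 miss  d=D]
2: W B4 -> L1 hit  d=D]
3: R B0 -> L0 miss  d=-]
4: W B3 -> L0 miss  d=D]
5: W B4 -> L1 hit  d=D]
6: W B2 -> L2 hit  d=D]
7: W B4 -> L1 hit  d=D]
8: R B1 -> L1 miss wb->B4  d=-]
9: W B0 -> L0 miss wb->B3  d=D]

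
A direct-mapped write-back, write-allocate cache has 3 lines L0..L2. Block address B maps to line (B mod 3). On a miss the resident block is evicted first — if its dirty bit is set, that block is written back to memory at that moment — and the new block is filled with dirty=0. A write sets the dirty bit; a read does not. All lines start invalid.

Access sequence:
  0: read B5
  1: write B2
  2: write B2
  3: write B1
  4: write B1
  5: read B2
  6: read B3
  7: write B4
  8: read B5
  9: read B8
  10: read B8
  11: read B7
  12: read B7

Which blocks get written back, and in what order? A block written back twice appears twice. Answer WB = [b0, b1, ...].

  0 | R B5 → L2 miss [-]
  1 | W B2 → L2 miss [D]
  2 | W B2 → L2 hit [D]
  3 | W B1 → L1 miss [D]
  4 | W B1 → L1 hit [D]
  5 | R B2 → L2 hit [D]
  6 | R B3 → L0 miss [-]
  7 | W B4 → L1 miss wb→B1 [D]
  8 | R B5 → L2 miss wb→B2 [-]
  9 | R B8 → L2 miss [-]
  10 | R B8 → L2 hit [-]
  11 | R B7 → L1 miss wb→B4 [-]
  12 | R B7 → L1 hit [-]

WB = [1, 2, 4]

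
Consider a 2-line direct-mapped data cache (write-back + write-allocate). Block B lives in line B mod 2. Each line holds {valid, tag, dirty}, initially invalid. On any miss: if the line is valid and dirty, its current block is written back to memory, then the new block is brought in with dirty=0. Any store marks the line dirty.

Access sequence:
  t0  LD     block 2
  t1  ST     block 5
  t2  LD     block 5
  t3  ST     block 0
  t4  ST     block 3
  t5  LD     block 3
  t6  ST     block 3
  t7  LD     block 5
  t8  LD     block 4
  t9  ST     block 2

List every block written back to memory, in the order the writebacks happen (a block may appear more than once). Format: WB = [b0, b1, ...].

0: R B2 → L0 miss [-]
1: W B5 → L1 miss [D]
2: R B5 → L1 hit [D]
3: W B0 → L0 miss [D]
4: W B3 → L1 miss wb→B5 [D]
5: R B3 → L1 hit [D]
6: W B3 → L1 hit [D]
7: R B5 → L1 miss wb→B3 [-]
8: R B4 → L0 miss wb→B0 [-]
9: W B2 → L0 miss [D]

WB = [5, 3, 0]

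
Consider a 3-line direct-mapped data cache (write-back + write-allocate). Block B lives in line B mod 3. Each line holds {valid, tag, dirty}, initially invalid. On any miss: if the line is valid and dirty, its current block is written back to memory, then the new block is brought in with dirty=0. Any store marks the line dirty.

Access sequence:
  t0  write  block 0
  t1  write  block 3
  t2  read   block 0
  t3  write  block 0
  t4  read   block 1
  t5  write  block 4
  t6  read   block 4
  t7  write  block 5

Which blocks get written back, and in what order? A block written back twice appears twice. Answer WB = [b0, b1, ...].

WB = [0, 3]

0: W B0 -> L0 miss  d=D]
1: W B3 -> L0 miss wb->B0  d=D]
2: R B0 -> L0 miss wb->B3  d=-]
3: W B0 -> L0 hit  d=D]
4: R B1 -> L1 miss  d=-]
5: W B4 -> L1 miss  d=D]
6: R B4 -> L1 hit  d=D]
7: W B5 -> L2 miss  d=D]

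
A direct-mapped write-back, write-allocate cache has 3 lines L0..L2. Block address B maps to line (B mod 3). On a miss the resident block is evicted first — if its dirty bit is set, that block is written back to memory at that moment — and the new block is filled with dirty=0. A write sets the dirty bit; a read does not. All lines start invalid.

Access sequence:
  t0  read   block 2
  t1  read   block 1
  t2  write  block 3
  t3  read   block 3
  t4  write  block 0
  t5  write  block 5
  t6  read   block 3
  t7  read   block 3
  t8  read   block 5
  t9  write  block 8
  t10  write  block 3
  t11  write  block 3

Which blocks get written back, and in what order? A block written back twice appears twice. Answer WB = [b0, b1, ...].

WB = [3, 0, 5]

0: R B2 -> L2 miss  d=-]
1: R B1 -> L1 miss  d=-]
2: W B3 -> L0 miss  d=D]
3: R B3 -> L0 hit  d=D]
4: W B0 -> L0 miss wb->B3  d=D]
5: W B5 -> L2 miss  d=D]
6: R B3 -> L0 miss wb->B0  d=-]
7: R B3 -> L0 hit  d=-]
8: R B5 -> L2 hit  d=D]
9: W B8 -> L2 miss wb->B5  d=D]
10: W B3 -> L0 hit  d=D]
11: W B3 -> L0 hit  d=D]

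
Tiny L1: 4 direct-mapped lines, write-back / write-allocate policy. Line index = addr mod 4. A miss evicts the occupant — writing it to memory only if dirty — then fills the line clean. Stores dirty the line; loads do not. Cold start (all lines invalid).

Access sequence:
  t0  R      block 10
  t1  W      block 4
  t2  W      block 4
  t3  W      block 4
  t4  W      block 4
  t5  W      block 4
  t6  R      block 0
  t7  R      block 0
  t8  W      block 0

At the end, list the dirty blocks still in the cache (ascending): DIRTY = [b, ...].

  0 | R B10 → L2 miss [-]
  1 | W B4 → L0 miss [D]
  2 | W B4 → L0 hit [D]
  3 | W B4 → L0 hit [D]
  4 | W B4 → L0 hit [D]
  5 | W B4 → L0 hit [D]
  6 | R B0 → L0 miss wb→B4 [-]
  7 | R B0 → L0 hit [-]
  8 | W B0 → L0 hit [D]

DIRTY = [0]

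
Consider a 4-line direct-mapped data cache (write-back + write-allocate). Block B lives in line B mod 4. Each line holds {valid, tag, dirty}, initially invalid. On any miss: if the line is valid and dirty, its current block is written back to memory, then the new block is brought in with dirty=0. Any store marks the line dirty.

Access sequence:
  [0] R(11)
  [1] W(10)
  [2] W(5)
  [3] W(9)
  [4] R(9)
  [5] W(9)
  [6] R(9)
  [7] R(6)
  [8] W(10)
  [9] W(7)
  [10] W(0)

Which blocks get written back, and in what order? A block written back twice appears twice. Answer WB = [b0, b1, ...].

  0 | R B11 → L3 miss [-]
  1 | W B10 → L2 miss [D]
  2 | W B5 → L1 miss [D]
  3 | W B9 → L1 miss wb→B5 [D]
  4 | R B9 → L1 hit [D]
  5 | W B9 → L1 hit [D]
  6 | R B9 → L1 hit [D]
  7 | R B6 → L2 miss wb→B10 [-]
  8 | W B10 → L2 miss [D]
  9 | W B7 → L3 miss [D]
  10 | W B0 → L0 miss [D]

WB = [5, 10]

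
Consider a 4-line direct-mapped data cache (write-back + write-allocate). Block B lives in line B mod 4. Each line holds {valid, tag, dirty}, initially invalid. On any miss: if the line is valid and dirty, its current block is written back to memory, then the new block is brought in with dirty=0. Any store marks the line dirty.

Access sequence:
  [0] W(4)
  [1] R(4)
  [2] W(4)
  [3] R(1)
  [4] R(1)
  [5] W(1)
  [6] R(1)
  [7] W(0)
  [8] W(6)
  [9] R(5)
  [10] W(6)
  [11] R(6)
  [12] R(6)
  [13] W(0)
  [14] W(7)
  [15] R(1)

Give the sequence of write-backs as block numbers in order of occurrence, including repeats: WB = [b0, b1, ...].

WB = [4, 1]

0: W B4 → L0 miss [D]
1: R B4 → L0 hit [D]
2: W B4 → L0 hit [D]
3: R B1 → L1 miss [-]
4: R B1 → L1 hit [-]
5: W B1 → L1 hit [D]
6: R B1 → L1 hit [D]
7: W B0 → L0 miss wb→B4 [D]
8: W B6 → L2 miss [D]
9: R B5 → L1 miss wb→B1 [-]
10: W B6 → L2 hit [D]
11: R B6 → L2 hit [D]
12: R B6 → L2 hit [D]
13: W B0 → L0 hit [D]
14: W B7 → L3 miss [D]
15: R B1 → L1 miss [-]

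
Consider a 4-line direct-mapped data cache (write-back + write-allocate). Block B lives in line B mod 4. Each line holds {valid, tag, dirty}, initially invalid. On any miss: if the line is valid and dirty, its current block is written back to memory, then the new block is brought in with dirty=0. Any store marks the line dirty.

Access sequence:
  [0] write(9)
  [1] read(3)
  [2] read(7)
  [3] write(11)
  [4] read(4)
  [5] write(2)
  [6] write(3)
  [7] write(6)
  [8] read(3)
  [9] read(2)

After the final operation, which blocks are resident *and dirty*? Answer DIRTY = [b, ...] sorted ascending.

0: W B9 -> L1 miss  d=D]
1: R B3 -> L3 miss  d=-]
2: R B7 -> L3 miss  d=-]
3: W B11 -> L3 miss  d=D]
4: R B4 -> L0 miss  d=-]
5: W B2 -> L2 miss  d=D]
6: W B3 -> L3 miss wb->B11  d=D]
7: W B6 -> L2 miss wb->B2  d=D]
8: R B3 -> L3 hit  d=D]
9: R B2 -> L2 miss wb->B6  d=-]

DIRTY = [3, 9]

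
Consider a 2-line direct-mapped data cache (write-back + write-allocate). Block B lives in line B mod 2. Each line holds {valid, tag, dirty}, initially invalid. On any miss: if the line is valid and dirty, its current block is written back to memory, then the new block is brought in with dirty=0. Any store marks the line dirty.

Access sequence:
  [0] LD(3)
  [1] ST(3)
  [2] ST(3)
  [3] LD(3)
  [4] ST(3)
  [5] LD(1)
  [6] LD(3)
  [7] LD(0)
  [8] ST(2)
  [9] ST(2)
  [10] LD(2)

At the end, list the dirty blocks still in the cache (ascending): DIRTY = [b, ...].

0: R B3 → L1 miss [-]
1: W B3 → L1 hit [D]
2: W B3 → L1 hit [D]
3: R B3 → L1 hit [D]
4: W B3 → L1 hit [D]
5: R B1 → L1 miss wb→B3 [-]
6: R B3 → L1 miss [-]
7: R B0 → L0 miss [-]
8: W B2 → L0 miss [D]
9: W B2 → L0 hit [D]
10: R B2 → L0 hit [D]

DIRTY = [2]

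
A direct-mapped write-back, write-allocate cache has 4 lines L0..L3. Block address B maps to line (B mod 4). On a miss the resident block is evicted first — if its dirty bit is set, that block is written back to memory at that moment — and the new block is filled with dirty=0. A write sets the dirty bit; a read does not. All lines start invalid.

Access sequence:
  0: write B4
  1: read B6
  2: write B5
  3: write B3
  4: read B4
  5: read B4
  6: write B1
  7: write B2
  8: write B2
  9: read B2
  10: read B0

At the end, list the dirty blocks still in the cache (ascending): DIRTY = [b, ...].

0: W B4 → L0 miss [D]
1: R B6 → L2 miss [-]
2: W B5 → L1 miss [D]
3: W B3 → L3 miss [D]
4: R B4 → L0 hit [D]
5: R B4 → L0 hit [D]
6: W B1 → L1 miss wb→B5 [D]
7: W B2 → L2 miss [D]
8: W B2 → L2 hit [D]
9: R B2 → L2 hit [D]
10: R B0 → L0 miss wb→B4 [-]

DIRTY = [1, 2, 3]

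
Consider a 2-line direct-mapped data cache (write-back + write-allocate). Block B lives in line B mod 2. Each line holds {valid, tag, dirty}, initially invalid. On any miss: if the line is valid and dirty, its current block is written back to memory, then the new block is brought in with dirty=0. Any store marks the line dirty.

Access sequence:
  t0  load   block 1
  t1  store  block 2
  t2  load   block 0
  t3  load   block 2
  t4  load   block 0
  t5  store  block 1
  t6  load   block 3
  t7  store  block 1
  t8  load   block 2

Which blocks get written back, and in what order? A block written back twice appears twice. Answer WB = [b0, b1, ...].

0: R B1 -> L1 miss  d=-]
1: W B2 -> L0 miss  d=D]
2: R B0 -> L0 miss wb->B2  d=-]
3: R B2 -> L0 miss  d=-]
4: R B0 -> L0 miss  d=-]
5: W B1 -> L1 hit  d=D]
6: R B3 -> L1 miss wb->B1  d=-]
7: W B1 -> L1 miss  d=D]
8: R B2 -> L0 miss  d=-]

WB = [2, 1]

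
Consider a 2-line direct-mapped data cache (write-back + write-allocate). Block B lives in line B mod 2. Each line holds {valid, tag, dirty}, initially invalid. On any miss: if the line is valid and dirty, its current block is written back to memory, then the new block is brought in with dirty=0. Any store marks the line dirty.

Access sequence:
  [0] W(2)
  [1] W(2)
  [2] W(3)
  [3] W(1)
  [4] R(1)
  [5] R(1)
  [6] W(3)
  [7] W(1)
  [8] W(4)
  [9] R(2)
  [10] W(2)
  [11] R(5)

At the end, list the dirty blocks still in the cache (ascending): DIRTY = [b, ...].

DIRTY = [2]

0: W B2 -> L0 miss  d=D]
1: W B2 -> L0 hit  d=D]
2: W B3 -> L1 miss  d=D]
3: W B1 -> L1 miss wb->B3  d=D]
4: R B1 -> L1 hit  d=D]
5: R B1 -> L1 hit  d=D]
6: W B3 -> L1 miss wb->B1  d=D]
7: W B1 -> L1 miss wb->B3  d=D]
8: W B4 -> L0 miss wb->B2  d=D]
9: R B2 -> L0 miss wb->B4  d=-]
10: W B2 -> L0 hit  d=D]
11: R B5 -> L1 miss wb->B1  d=-]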